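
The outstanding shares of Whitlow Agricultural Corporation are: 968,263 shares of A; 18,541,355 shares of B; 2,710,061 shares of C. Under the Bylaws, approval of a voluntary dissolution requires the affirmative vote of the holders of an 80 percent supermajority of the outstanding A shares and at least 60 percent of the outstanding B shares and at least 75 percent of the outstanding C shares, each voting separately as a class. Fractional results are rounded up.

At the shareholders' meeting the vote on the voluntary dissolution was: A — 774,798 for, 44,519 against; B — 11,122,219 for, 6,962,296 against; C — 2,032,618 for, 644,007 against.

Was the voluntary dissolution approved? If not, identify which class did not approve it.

Not approved — the B shares did not give the required vote.

A: 4/5 of 968263 = 774610.40, rounded up to 774611; 774,611 required, 774,798 in favor — approved.
B: 3/5 of 18541355 = 11124813; 11,124,813 required, 11,122,219 in favor — not approved.
C: 3/4 of 2710061 = 2032545.75, rounded up to 2032546; 2,032,546 required, 2,032,618 in favor — approved.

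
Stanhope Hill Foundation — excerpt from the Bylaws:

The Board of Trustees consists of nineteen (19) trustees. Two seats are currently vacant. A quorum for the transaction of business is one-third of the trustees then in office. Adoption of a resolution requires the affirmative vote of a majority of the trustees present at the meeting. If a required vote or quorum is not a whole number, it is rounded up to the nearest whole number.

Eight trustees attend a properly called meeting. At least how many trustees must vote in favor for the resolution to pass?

5

The resolution requires a majority of the trustees present (8).
A majority of 8 is 5.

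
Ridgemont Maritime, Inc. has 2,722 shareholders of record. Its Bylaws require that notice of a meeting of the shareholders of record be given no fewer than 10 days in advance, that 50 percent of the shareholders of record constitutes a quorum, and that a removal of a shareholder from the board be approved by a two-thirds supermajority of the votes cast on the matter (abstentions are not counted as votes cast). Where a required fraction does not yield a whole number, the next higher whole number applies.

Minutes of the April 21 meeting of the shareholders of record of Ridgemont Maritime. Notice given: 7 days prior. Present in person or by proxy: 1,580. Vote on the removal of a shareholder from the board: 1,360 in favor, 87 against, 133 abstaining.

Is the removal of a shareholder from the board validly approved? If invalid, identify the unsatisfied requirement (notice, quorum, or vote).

Invalid — notice requirement not satisfied.

Notice: 7 days given; 10 required. Not satisfied.
Quorum: 50% of 2,722 = 1,361; 1,580 present. Satisfied.
Vote: requires two-thirds of the votes cast (1,580 − 133 abstaining = 1,447); 2/3 of 1447 = 964.67, rounded up to 965, so 965 needed; 1,360 in favor. Satisfied.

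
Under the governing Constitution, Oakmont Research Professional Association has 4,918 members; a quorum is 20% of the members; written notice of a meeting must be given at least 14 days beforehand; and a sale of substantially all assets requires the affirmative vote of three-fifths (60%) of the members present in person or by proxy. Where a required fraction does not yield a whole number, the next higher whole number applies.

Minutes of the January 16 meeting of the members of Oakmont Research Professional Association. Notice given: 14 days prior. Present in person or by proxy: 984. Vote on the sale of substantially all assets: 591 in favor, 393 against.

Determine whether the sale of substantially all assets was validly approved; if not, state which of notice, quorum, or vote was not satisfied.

Notice: 14 days given; 14 required. Satisfied.
Quorum: 20% of 4,918 = 983.60, rounded up to 984; 984 present. Satisfied.
Vote: requires three-fifths of those present (984); 3/5 of 984 = 590.40, rounded up to 591, so 591 needed; 591 in favor. Satisfied.

Valid — all requirements satisfied.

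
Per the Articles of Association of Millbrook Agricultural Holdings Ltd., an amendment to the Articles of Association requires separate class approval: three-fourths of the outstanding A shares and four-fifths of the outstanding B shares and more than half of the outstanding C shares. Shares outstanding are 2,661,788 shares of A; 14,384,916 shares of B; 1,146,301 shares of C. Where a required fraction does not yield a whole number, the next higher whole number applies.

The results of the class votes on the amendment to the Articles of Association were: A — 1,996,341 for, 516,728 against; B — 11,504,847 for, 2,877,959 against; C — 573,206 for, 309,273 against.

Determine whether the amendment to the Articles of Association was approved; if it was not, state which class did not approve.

A: 3/4 of 2661788 = 1996341; 1,996,341 required, 1,996,341 in favor — approved.
B: 4/5 of 14384916 = 11507932.80, rounded up to 11507933; 11,507,933 required, 11,504,847 in favor — not approved.
C: a majority of 1146301 is 573151; 573,151 required, 573,206 in favor — approved.

Not approved — the B shares did not give the required vote.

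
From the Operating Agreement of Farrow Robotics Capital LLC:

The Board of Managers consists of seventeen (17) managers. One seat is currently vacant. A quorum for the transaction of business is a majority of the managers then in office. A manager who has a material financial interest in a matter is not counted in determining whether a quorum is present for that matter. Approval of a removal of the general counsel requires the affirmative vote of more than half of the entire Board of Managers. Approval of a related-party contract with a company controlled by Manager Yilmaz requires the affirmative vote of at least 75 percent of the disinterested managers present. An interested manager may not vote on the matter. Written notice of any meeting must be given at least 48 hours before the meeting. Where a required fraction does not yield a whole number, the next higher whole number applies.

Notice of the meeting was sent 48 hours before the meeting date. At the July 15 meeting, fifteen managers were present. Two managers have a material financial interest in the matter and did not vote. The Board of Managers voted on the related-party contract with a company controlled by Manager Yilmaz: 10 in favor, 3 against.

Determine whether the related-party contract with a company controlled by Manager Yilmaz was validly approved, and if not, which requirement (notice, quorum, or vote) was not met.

Valid — all requirements satisfied.

Notice: 48 hours given; 48 required (48 ≥ 48). Satisfied.
Quorum: 15 present, but the 2 interested managers do not count, leaving 13. Quorum is 9. Satisfied.
Vote: the related-party contract with a company controlled by Manager Yilmaz requires three-fourths of the disinterested managers present (15 − 2 = 13). 3/4 of 13 = 9.75, rounded up to 10, so 10 affirmative votes are needed; 10 voted in favor. Satisfied.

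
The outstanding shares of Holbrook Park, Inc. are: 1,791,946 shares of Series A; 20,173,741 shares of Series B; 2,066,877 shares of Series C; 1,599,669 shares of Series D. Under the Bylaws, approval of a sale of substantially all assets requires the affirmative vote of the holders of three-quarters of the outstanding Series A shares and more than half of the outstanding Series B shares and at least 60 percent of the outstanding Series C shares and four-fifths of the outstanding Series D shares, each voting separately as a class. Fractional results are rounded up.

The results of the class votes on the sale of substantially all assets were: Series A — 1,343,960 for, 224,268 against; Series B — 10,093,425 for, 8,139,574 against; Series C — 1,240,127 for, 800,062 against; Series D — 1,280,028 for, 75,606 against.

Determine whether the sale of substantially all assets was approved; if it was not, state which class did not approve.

Approved — every class gave the required vote.

Series A: 3/4 of 1791946 = 1343959.50, rounded up to 1343960; 1,343,960 required, 1,343,960 in favor — approved.
Series B: a majority of 20173741 is 10086871; 10,086,871 required, 10,093,425 in favor — approved.
Series C: 3/5 of 2066877 = 1240126.20, rounded up to 1240127; 1,240,127 required, 1,240,127 in favor — approved.
Series D: 4/5 of 1599669 = 1279735.20, rounded up to 1279736; 1,279,736 required, 1,280,028 in favor — approved.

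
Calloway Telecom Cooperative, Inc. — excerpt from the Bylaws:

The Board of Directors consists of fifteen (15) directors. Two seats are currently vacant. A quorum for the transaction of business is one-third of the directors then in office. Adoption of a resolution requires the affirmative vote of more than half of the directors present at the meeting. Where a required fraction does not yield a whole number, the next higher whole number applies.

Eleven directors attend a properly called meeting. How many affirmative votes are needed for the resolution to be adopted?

6

The resolution requires a majority of the directors present (11).
A majority of 11 is 6.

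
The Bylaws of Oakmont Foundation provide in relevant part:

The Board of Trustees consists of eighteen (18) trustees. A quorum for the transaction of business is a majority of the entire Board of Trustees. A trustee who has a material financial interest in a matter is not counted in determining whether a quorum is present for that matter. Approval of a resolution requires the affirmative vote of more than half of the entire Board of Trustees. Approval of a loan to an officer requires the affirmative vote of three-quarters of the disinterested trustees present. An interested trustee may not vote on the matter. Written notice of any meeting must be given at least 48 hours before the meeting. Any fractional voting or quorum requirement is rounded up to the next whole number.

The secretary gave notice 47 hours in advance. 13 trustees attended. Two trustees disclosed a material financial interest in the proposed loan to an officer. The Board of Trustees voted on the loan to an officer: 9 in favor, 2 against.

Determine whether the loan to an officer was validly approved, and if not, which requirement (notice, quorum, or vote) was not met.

Invalid — notice requirement not satisfied.

Notice: 47 hours given; 48 required (47 < 48). Not satisfied.
Quorum: 13 present, but the 2 interested trustees do not count, leaving 11. Quorum is 10. Satisfied.
Vote: the loan to an officer requires three-fourths of the disinterested trustees present (13 − 2 = 11). 3/4 of 11 = 8.25, rounded up to 9, so 9 affirmative votes are needed; 9 voted in favor. Satisfied.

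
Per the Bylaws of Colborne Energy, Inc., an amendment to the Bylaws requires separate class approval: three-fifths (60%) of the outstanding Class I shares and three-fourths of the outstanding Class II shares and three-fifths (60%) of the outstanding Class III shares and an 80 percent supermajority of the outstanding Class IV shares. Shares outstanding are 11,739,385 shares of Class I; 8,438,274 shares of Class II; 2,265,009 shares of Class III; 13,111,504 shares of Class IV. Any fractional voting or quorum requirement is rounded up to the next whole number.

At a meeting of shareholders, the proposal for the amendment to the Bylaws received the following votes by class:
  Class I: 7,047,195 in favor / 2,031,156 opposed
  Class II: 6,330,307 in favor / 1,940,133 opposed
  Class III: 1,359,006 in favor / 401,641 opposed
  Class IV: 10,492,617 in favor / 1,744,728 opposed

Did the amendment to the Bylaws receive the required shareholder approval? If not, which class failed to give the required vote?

Class I: 3/5 of 11739385 = 7043631; 7,043,631 required, 7,047,195 in favor — approved.
Class II: 3/4 of 8438274 = 6328705.50, rounded up to 6328706; 6,328,706 required, 6,330,307 in favor — approved.
Class III: 3/5 of 2265009 = 1359005.40, rounded up to 1359006; 1,359,006 required, 1,359,006 in favor — approved.
Class IV: 4/5 of 13111504 = 10489203.20, rounded up to 10489204; 10,489,204 required, 10,492,617 in favor — approved.

Approved — every class gave the required vote.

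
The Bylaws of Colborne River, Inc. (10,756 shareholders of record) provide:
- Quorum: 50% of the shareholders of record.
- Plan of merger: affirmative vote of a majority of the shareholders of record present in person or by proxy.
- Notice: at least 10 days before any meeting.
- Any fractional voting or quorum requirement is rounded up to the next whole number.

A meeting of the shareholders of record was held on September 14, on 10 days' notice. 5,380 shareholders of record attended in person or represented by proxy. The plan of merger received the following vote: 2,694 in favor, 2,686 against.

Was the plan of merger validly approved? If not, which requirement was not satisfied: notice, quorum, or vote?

Notice: 10 days given; 10 required. Satisfied.
Quorum: 50% of 10,756 = 5,378; 5,380 present. Satisfied.
Vote: requires a majority of those present (5,380); a majority of 5380 is 2691, so 2,691 needed; 2,694 in favor. Satisfied.

Valid — all requirements satisfied.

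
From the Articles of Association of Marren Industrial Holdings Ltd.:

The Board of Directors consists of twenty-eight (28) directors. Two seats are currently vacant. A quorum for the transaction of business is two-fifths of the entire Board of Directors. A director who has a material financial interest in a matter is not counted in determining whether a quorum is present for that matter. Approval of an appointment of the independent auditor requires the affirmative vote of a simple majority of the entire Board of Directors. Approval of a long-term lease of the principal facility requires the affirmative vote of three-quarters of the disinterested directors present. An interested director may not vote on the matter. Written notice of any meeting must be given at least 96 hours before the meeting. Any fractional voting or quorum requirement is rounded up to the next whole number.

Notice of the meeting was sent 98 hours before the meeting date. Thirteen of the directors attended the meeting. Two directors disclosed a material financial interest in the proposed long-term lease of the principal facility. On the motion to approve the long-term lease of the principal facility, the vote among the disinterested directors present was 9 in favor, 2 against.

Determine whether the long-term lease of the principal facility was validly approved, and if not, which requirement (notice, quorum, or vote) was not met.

Invalid — quorum requirement not satisfied.

Notice: 98 hours given; 96 required (98 ≥ 96). Satisfied.
Quorum: 13 present, but the 2 interested directors do not count, leaving 11. Quorum is 12. Not satisfied.
Vote: the long-term lease of the principal facility requires three-fourths of the disinterested directors present (13 − 2 = 11). 3/4 of 11 = 8.25, rounded up to 9, so 9 affirmative votes are needed; 9 voted in favor. Satisfied. (Moot — without a quorum no business can be validly transacted.)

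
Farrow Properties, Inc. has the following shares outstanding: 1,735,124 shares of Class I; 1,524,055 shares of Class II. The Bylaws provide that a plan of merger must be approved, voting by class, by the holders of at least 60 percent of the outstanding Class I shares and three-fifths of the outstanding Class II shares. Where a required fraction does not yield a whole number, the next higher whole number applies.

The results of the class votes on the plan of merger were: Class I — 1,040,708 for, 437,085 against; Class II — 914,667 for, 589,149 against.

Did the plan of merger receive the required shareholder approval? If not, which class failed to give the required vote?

Not approved — the Class I shares did not give the required vote.

Class I: 3/5 of 1735124 = 1041074.40, rounded up to 1041075; 1,041,075 required, 1,040,708 in favor — not approved.
Class II: 3/5 of 1524055 = 914433; 914,433 required, 914,667 in favor — approved.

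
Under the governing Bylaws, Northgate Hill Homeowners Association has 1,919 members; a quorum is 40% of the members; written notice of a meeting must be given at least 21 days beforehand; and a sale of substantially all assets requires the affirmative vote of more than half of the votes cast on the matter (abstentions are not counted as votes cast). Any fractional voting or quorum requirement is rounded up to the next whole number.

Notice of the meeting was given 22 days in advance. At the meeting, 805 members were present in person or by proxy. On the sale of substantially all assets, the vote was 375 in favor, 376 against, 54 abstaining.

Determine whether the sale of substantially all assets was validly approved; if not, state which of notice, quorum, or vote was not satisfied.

Invalid — vote requirement not satisfied.

Notice: 22 days given; 21 required. Satisfied.
Quorum: 40% of 1,919 = 767.60, rounded up to 768; 805 present. Satisfied.
Vote: requires a majority of the votes cast (805 − 54 abstaining = 751); a majority of 751 is 376, so 376 needed; 375 in favor. Not satisfied.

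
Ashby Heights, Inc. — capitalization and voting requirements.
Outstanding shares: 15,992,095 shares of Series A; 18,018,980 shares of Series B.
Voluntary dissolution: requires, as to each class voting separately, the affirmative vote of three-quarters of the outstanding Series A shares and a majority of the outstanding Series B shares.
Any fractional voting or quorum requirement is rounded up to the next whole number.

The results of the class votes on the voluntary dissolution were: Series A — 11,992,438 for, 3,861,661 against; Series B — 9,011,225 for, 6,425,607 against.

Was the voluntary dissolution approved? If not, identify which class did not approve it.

Not approved — the Series A shares did not give the required vote.

Series A: 3/4 of 15992095 = 11994071.25, rounded up to 11994072; 11,994,072 required, 11,992,438 in favor — not approved.
Series B: a majority of 18018980 is 9009491; 9,009,491 required, 9,011,225 in favor — approved.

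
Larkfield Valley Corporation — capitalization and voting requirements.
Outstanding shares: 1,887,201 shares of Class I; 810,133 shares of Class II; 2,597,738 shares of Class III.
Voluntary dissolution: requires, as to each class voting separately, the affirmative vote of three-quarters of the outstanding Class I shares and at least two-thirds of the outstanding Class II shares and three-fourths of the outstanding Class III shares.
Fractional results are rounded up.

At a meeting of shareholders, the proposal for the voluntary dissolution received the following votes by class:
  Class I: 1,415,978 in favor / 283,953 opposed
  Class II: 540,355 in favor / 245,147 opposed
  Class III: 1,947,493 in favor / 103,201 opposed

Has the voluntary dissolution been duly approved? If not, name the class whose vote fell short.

Class I: 3/4 of 1887201 = 1415400.75, rounded up to 1415401; 1,415,401 required, 1,415,978 in favor — approved.
Class II: 2/3 of 810133 = 540088.67, rounded up to 540089; 540,089 required, 540,355 in favor — approved.
Class III: 3/4 of 2597738 = 1948303.50, rounded up to 1948304; 1,948,304 required, 1,947,493 in favor — not approved.

Not approved — the Class III shares did not give the required vote.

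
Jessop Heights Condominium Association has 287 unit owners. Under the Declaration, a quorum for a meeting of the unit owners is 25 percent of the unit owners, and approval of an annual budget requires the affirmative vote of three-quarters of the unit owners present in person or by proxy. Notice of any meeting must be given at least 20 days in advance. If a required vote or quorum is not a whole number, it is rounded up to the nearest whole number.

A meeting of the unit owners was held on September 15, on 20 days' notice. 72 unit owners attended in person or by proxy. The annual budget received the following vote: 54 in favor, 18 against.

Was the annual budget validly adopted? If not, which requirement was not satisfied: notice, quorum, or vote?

Notice: 20 days given; 20 required. Satisfied.
Quorum: 25% of 287 = 71.75, rounded up to 72; 72 present. Satisfied.
Vote: requires three-fourths of those present (72); 3/4 of 72 = 54, so 54 needed; 54 in favor. Satisfied.

Valid — all requirements satisfied.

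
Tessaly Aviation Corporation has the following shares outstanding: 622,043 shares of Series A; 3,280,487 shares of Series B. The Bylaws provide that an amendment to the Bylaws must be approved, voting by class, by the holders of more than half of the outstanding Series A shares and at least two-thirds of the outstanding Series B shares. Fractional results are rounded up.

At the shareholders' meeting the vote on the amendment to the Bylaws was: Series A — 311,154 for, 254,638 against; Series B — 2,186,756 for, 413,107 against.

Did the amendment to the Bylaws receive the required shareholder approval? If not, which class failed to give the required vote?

Series A: a majority of 622043 is 311022; 311,022 required, 311,154 in favor — approved.
Series B: 2/3 of 3280487 = 2186991.33, rounded up to 2186992; 2,186,992 required, 2,186,756 in favor — not approved.

Not approved — the Series B shares did not give the required vote.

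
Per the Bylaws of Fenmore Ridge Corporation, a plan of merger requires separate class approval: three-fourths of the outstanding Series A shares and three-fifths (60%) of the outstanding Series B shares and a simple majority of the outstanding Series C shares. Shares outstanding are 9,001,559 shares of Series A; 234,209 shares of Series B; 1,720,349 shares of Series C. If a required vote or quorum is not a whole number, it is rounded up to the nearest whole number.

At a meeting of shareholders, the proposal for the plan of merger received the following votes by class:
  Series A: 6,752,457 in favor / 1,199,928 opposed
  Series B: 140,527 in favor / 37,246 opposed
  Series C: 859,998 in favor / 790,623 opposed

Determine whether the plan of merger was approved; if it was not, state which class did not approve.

Series A: 3/4 of 9001559 = 6751169.25, rounded up to 6751170; 6,751,170 required, 6,752,457 in favor — approved.
Series B: 3/5 of 234209 = 140525.40, rounded up to 140526; 140,526 required, 140,527 in favor — approved.
Series C: a majority of 1720349 is 860175; 860,175 required, 859,998 in favor — not approved.

Not approved — the Series C shares did not give the required vote.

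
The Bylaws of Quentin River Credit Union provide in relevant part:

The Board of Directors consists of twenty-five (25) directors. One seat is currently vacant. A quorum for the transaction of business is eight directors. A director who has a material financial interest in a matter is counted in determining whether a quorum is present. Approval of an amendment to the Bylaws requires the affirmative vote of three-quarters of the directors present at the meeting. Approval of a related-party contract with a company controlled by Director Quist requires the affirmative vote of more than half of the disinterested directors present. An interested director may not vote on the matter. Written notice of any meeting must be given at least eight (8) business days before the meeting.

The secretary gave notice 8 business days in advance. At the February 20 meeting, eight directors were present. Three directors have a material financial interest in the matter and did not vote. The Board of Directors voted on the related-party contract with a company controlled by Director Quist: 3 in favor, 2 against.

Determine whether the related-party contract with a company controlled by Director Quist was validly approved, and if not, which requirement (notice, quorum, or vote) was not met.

Notice: 8 business days given; 8 required (8 ≥ 8). Satisfied.
Quorum: 8 present (interested directors count toward quorum); quorum is 8. Satisfied.
Vote: the related-party contract with a company controlled by Director Quist requires a majority of the disinterested directors present (8 − 3 = 5). A majority of 5 is 3, so 3 affirmative votes are needed; 3 voted in favor. Satisfied.

Valid — all requirements satisfied.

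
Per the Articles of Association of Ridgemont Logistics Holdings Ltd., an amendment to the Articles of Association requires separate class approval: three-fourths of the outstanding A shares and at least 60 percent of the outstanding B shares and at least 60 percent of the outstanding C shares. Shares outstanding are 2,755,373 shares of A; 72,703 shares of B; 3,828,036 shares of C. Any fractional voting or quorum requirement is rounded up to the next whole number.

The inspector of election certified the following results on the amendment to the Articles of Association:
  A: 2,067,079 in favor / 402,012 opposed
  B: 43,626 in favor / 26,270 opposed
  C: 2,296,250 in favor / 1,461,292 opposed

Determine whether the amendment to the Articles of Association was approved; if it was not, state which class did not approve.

Not approved — the C shares did not give the required vote.

A: 3/4 of 2755373 = 2066529.75, rounded up to 2066530; 2,066,530 required, 2,067,079 in favor — approved.
B: 3/5 of 72703 = 43621.80, rounded up to 43622; 43,622 required, 43,626 in favor — approved.
C: 3/5 of 3828036 = 2296821.60, rounded up to 2296822; 2,296,822 required, 2,296,250 in favor — not approved.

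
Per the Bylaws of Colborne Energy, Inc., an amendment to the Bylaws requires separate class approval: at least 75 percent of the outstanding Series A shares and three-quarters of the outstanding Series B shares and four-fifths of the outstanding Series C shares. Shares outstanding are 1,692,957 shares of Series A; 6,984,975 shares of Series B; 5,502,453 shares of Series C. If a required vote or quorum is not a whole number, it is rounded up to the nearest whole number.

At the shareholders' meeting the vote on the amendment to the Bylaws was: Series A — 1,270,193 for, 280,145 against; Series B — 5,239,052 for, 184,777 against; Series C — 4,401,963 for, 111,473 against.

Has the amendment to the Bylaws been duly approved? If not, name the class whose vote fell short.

Approved — every class gave the required vote.

Series A: 3/4 of 1692957 = 1269717.75, rounded up to 1269718; 1,269,718 required, 1,270,193 in favor — approved.
Series B: 3/4 of 6984975 = 5238731.25, rounded up to 5238732; 5,238,732 required, 5,239,052 in favor — approved.
Series C: 4/5 of 5502453 = 4401962.40, rounded up to 4401963; 4,401,963 required, 4,401,963 in favor — approved.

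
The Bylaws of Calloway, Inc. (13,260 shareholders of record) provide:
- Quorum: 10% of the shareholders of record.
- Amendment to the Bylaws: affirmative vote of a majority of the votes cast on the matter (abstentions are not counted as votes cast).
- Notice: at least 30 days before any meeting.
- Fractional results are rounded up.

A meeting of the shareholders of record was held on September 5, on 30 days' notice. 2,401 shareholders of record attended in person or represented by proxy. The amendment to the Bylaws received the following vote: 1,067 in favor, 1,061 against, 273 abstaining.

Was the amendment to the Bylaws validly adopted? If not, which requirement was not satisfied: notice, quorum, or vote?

Notice: 30 days given; 30 required. Satisfied.
Quorum: 10% of 13,260 = 1,326; 2,401 present. Satisfied.
Vote: requires a majority of the votes cast (2,401 − 273 abstaining = 2,128); a majority of 2128 is 1065, so 1,065 needed; 1,067 in favor. Satisfied.

Valid — all requirements satisfied.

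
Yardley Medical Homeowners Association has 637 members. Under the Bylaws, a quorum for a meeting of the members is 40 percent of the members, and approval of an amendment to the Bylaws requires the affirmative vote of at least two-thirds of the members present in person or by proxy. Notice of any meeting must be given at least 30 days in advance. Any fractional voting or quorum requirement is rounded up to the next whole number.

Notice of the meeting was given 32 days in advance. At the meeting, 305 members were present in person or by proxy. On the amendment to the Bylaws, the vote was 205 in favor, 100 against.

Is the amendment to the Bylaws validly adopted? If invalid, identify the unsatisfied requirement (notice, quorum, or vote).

Notice: 32 days given; 30 required. Satisfied.
Quorum: 40% of 637 = 254.80, rounded up to 255; 305 present. Satisfied.
Vote: requires two-thirds of those present (305); 2/3 of 305 = 203.33, rounded up to 204, so 204 needed; 205 in favor. Satisfied.

Valid — all requirements satisfied.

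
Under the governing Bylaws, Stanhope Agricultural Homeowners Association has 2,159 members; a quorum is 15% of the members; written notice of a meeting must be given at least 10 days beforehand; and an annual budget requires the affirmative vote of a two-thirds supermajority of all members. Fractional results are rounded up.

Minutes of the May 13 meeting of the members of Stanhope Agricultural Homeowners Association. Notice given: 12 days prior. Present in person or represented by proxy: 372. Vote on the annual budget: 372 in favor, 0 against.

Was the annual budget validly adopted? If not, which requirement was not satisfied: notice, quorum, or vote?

Notice: 12 days given; 10 required. Satisfied.
Quorum: 15% of 2,159 = 323.85, rounded up to 324; 372 present. Satisfied.
Vote: requires two-thirds of all members (2,159); 2/3 of 2159 = 1439.33, rounded up to 1440, so 1,440 needed; 372 in favor. Not satisfied.

Invalid — vote requirement not satisfied.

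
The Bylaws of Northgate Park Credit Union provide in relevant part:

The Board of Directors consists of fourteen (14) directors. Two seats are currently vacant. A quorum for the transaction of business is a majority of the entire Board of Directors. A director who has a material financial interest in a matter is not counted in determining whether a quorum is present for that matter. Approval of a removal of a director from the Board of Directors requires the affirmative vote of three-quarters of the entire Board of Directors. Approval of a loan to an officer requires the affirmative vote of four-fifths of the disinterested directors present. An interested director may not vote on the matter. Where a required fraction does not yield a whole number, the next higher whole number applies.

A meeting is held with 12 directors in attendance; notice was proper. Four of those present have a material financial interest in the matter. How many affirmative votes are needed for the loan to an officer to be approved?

7

The loan to an officer requires four-fifths of the disinterested directors present (12 − 4 = 8).
4/5 of 8 = 6.40, rounded up to 7.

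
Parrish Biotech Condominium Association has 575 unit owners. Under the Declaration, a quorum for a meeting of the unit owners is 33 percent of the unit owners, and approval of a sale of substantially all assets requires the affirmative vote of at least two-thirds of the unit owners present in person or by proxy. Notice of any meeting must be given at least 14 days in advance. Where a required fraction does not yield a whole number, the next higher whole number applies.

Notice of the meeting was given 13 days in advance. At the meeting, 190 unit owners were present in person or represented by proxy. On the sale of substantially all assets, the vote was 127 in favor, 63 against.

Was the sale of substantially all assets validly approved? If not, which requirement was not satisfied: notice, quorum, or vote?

Notice: 13 days given; 14 required. Not satisfied.
Quorum: 33% of 575 = 189.75, rounded up to 190; 190 present. Satisfied.
Vote: requires two-thirds of those present (190); 2/3 of 190 = 126.67, rounded up to 127, so 127 needed; 127 in favor. Satisfied.

Invalid — notice requirement not satisfied.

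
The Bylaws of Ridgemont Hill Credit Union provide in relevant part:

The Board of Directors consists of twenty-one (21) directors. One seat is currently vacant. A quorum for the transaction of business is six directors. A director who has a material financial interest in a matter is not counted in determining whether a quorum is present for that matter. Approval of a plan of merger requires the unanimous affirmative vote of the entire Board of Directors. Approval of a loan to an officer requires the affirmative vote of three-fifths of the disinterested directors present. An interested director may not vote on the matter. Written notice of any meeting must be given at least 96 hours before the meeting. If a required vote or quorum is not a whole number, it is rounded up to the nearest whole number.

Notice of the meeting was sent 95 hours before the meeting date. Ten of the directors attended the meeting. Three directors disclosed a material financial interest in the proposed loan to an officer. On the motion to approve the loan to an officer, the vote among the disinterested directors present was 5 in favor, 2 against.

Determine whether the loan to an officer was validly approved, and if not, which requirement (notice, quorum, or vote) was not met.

Invalid — notice requirement not satisfied.

Notice: 95 hours given; 96 required (95 < 96). Not satisfied.
Quorum: 10 present, but the 3 interested directors do not count, leaving 7. Quorum is 6. Satisfied.
Vote: the loan to an officer requires three-fifths of the disinterested directors present (10 − 3 = 7). 3/5 of 7 = 4.20, rounded up to 5, so 5 affirmative votes are needed; 5 voted in favor. Satisfied.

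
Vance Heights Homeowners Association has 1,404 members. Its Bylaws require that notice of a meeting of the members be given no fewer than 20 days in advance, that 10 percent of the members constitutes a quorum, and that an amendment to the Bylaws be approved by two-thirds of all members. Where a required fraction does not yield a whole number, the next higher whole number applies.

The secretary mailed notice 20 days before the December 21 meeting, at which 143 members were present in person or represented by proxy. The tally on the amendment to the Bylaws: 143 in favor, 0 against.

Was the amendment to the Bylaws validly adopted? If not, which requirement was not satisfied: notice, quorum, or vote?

Notice: 20 days given; 20 required. Satisfied.
Quorum: 10% of 1,404 = 140.40, rounded up to 141; 143 present. Satisfied.
Vote: requires two-thirds of all members (1,404); 2/3 of 1404 = 936, so 936 needed; 143 in favor. Not satisfied.

Invalid — vote requirement not satisfied.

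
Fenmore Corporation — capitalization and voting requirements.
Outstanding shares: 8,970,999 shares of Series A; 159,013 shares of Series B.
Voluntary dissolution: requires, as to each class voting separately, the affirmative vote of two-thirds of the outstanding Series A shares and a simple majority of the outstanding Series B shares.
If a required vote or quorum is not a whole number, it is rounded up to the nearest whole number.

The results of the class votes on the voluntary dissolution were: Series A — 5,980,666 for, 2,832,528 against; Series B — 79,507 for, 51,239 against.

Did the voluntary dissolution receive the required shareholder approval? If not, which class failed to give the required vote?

Series A: 2/3 of 8970999 = 5980666; 5,980,666 required, 5,980,666 in favor — approved.
Series B: a majority of 159013 is 79507; 79,507 required, 79,507 in favor — approved.

Approved — every class gave the required vote.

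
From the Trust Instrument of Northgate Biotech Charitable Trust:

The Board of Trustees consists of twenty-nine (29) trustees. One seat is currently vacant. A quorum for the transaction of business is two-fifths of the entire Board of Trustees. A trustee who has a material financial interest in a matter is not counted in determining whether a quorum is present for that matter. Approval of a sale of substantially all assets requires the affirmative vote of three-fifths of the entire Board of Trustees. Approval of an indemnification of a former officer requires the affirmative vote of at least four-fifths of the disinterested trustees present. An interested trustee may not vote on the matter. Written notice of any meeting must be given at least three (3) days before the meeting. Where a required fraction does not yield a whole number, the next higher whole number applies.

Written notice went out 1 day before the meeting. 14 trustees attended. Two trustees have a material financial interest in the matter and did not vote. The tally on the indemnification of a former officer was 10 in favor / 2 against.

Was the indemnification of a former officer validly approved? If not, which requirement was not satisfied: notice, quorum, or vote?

Invalid — notice requirement not satisfied.

Notice: 1 day given; 3 required (1 < 3). Not satisfied.
Quorum: 14 present, but the 2 interested trustees do not count, leaving 12. Quorum is 12. Satisfied.
Vote: the indemnification of a former officer requires four-fifths of the disinterested trustees present (14 − 2 = 12). 4/5 of 12 = 9.60, rounded up to 10, so 10 affirmative votes are needed; 10 voted in favor. Satisfied.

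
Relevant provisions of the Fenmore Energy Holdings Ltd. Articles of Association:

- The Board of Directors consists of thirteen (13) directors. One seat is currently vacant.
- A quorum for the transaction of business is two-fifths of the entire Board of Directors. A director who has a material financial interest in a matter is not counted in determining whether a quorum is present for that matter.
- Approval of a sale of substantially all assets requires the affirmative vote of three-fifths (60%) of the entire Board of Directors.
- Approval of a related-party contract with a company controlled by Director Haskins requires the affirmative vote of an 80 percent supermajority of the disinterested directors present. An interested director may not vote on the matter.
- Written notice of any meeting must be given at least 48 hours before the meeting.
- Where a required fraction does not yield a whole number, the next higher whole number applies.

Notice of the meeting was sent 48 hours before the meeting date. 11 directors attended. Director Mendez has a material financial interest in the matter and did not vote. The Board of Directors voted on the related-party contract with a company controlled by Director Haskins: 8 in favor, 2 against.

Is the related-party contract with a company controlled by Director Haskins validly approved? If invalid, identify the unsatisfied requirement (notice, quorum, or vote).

Valid — all requirements satisfied.

Notice: 48 hours given; 48 required (48 ≥ 48). Satisfied.
Quorum: 11 present, but the 1 interested director does not count, leaving 10. Quorum is 6. Satisfied.
Vote: the related-party contract with a company controlled by Director Haskins requires four-fifths of the disinterested directors present (11 − 1 = 10). 4/5 of 10 = 8, so 8 affirmative votes are needed; 8 voted in favor. Satisfied.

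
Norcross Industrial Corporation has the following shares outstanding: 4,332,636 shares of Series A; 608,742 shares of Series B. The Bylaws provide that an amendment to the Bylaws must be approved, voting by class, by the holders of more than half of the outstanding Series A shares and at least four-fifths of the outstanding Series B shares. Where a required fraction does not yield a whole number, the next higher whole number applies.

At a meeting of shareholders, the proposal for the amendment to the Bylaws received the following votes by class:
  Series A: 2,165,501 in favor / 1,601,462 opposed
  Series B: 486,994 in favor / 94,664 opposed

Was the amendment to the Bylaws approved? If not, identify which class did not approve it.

Series A: a majority of 4332636 is 2166319; 2,166,319 required, 2,165,501 in favor — not approved.
Series B: 4/5 of 608742 = 486993.60, rounded up to 486994; 486,994 required, 486,994 in favor — approved.

Not approved — the Series A shares did not give the required vote.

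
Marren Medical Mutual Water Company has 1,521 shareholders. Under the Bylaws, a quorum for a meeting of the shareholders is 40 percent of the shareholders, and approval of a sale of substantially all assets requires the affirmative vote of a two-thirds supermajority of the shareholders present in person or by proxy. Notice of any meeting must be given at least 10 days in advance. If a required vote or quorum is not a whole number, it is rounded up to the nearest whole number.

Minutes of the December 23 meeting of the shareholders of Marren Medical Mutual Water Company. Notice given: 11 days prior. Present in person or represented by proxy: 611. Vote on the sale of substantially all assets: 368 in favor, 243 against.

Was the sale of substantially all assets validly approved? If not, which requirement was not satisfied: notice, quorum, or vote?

Notice: 11 days given; 10 required. Satisfied.
Quorum: 40% of 1,521 = 608.40, rounded up to 609; 611 present. Satisfied.
Vote: requires two-thirds of those present (611); 2/3 of 611 = 407.33, rounded up to 408, so 408 needed; 368 in favor. Not satisfied.

Invalid — vote requirement not satisfied.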